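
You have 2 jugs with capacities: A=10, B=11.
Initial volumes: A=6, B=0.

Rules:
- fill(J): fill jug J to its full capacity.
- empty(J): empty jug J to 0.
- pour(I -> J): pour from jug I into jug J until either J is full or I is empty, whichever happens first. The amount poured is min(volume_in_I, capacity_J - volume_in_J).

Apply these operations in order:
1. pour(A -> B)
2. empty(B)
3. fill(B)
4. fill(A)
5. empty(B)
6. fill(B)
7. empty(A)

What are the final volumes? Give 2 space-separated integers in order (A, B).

Answer: 0 11

Derivation:
Step 1: pour(A -> B) -> (A=0 B=6)
Step 2: empty(B) -> (A=0 B=0)
Step 3: fill(B) -> (A=0 B=11)
Step 4: fill(A) -> (A=10 B=11)
Step 5: empty(B) -> (A=10 B=0)
Step 6: fill(B) -> (A=10 B=11)
Step 7: empty(A) -> (A=0 B=11)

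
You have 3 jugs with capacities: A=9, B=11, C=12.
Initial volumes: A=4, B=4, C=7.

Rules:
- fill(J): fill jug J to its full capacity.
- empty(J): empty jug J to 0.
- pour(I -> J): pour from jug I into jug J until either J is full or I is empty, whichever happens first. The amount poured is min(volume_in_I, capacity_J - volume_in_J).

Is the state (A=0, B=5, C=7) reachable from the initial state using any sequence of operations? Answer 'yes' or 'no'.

Answer: yes

Derivation:
BFS from (A=4, B=4, C=7):
  1. empty(A) -> (A=0 B=4 C=7)
  2. pour(C -> A) -> (A=7 B=4 C=0)
  3. fill(C) -> (A=7 B=4 C=12)
  4. pour(C -> B) -> (A=7 B=11 C=5)
  5. empty(B) -> (A=7 B=0 C=5)
  6. pour(C -> B) -> (A=7 B=5 C=0)
  7. pour(A -> C) -> (A=0 B=5 C=7)
Target reached → yes.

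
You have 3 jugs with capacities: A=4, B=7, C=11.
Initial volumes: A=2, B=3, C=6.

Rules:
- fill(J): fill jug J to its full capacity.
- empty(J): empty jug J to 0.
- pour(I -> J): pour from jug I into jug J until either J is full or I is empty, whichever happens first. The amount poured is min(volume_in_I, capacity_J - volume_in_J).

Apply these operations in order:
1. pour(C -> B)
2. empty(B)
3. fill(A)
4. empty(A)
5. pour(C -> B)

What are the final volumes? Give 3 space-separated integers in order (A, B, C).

Answer: 0 2 0

Derivation:
Step 1: pour(C -> B) -> (A=2 B=7 C=2)
Step 2: empty(B) -> (A=2 B=0 C=2)
Step 3: fill(A) -> (A=4 B=0 C=2)
Step 4: empty(A) -> (A=0 B=0 C=2)
Step 5: pour(C -> B) -> (A=0 B=2 C=0)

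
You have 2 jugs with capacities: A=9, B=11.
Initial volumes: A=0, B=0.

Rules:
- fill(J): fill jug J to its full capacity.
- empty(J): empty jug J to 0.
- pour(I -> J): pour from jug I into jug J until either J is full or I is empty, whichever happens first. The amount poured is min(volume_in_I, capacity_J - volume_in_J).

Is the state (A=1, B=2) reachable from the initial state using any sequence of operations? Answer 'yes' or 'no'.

BFS explored all 40 reachable states.
Reachable set includes: (0,0), (0,1), (0,2), (0,3), (0,4), (0,5), (0,6), (0,7), (0,8), (0,9), (0,10), (0,11) ...
Target (A=1, B=2) not in reachable set → no.

Answer: no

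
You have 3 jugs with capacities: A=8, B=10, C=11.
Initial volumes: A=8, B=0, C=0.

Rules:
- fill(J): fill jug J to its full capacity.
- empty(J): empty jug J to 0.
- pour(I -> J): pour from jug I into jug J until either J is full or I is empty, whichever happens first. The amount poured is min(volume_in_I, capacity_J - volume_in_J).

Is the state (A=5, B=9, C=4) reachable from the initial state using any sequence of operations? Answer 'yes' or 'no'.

BFS explored all 558 reachable states.
Reachable set includes: (0,0,0), (0,0,1), (0,0,2), (0,0,3), (0,0,4), (0,0,5), (0,0,6), (0,0,7), (0,0,8), (0,0,9), (0,0,10), (0,0,11) ...
Target (A=5, B=9, C=4) not in reachable set → no.

Answer: no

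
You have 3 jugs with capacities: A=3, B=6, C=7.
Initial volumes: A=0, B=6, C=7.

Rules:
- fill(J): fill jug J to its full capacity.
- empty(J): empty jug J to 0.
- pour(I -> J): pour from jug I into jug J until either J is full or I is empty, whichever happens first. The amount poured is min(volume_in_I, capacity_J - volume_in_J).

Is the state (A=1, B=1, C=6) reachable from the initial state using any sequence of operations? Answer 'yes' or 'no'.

BFS explored all 164 reachable states.
Reachable set includes: (0,0,0), (0,0,1), (0,0,2), (0,0,3), (0,0,4), (0,0,5), (0,0,6), (0,0,7), (0,1,0), (0,1,1), (0,1,2), (0,1,3) ...
Target (A=1, B=1, C=6) not in reachable set → no.

Answer: no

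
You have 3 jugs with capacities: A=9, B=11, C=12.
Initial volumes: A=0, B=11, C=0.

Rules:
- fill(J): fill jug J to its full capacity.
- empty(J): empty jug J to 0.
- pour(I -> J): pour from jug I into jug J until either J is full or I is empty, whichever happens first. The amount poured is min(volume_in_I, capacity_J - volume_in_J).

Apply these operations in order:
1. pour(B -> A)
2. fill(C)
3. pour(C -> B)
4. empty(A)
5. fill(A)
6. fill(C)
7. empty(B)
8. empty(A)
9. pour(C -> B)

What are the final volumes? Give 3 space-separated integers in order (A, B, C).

Answer: 0 11 1

Derivation:
Step 1: pour(B -> A) -> (A=9 B=2 C=0)
Step 2: fill(C) -> (A=9 B=2 C=12)
Step 3: pour(C -> B) -> (A=9 B=11 C=3)
Step 4: empty(A) -> (A=0 B=11 C=3)
Step 5: fill(A) -> (A=9 B=11 C=3)
Step 6: fill(C) -> (A=9 B=11 C=12)
Step 7: empty(B) -> (A=9 B=0 C=12)
Step 8: empty(A) -> (A=0 B=0 C=12)
Step 9: pour(C -> B) -> (A=0 B=11 C=1)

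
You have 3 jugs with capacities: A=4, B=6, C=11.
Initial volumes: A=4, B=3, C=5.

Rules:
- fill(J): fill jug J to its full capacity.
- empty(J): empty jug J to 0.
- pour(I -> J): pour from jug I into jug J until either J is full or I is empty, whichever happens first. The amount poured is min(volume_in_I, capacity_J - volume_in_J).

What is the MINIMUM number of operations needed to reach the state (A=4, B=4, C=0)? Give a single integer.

Answer: 3

Derivation:
BFS from (A=4, B=3, C=5). One shortest path:
  1. empty(A) -> (A=0 B=3 C=5)
  2. pour(C -> A) -> (A=4 B=3 C=1)
  3. pour(C -> B) -> (A=4 B=4 C=0)
Reached target in 3 moves.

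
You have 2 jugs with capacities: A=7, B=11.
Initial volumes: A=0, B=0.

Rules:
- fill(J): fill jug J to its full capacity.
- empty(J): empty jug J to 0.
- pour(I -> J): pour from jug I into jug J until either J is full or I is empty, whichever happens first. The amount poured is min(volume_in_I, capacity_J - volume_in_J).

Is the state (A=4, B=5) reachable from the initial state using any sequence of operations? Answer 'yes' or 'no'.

Answer: no

Derivation:
BFS explored all 36 reachable states.
Reachable set includes: (0,0), (0,1), (0,2), (0,3), (0,4), (0,5), (0,6), (0,7), (0,8), (0,9), (0,10), (0,11) ...
Target (A=4, B=5) not in reachable set → no.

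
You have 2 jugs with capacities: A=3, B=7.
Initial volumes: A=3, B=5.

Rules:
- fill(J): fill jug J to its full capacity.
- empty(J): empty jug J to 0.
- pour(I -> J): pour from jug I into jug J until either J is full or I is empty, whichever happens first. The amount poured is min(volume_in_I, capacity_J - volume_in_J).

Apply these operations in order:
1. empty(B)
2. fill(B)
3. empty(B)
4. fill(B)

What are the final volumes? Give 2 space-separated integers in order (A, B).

Step 1: empty(B) -> (A=3 B=0)
Step 2: fill(B) -> (A=3 B=7)
Step 3: empty(B) -> (A=3 B=0)
Step 4: fill(B) -> (A=3 B=7)

Answer: 3 7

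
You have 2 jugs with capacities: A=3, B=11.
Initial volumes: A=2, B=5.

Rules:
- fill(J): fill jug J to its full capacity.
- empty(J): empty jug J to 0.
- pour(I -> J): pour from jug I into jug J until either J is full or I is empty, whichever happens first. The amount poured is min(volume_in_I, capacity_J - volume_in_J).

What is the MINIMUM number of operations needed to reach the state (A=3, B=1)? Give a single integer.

Answer: 3

Derivation:
BFS from (A=2, B=5). One shortest path:
  1. pour(B -> A) -> (A=3 B=4)
  2. empty(A) -> (A=0 B=4)
  3. pour(B -> A) -> (A=3 B=1)
Reached target in 3 moves.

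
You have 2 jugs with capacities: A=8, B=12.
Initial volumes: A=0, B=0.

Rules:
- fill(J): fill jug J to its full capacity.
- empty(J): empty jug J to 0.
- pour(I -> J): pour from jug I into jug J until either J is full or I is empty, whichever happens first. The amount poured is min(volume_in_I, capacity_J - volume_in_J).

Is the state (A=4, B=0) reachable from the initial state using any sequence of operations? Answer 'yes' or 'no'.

Answer: yes

Derivation:
BFS from (A=0, B=0):
  1. fill(B) -> (A=0 B=12)
  2. pour(B -> A) -> (A=8 B=4)
  3. empty(A) -> (A=0 B=4)
  4. pour(B -> A) -> (A=4 B=0)
Target reached → yes.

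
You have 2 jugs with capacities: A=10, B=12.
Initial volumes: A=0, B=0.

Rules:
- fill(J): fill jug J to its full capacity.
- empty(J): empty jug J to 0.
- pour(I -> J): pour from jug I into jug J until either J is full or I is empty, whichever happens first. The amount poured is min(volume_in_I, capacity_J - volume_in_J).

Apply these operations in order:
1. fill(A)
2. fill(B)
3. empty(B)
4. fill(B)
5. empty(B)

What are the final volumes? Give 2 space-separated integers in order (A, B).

Step 1: fill(A) -> (A=10 B=0)
Step 2: fill(B) -> (A=10 B=12)
Step 3: empty(B) -> (A=10 B=0)
Step 4: fill(B) -> (A=10 B=12)
Step 5: empty(B) -> (A=10 B=0)

Answer: 10 0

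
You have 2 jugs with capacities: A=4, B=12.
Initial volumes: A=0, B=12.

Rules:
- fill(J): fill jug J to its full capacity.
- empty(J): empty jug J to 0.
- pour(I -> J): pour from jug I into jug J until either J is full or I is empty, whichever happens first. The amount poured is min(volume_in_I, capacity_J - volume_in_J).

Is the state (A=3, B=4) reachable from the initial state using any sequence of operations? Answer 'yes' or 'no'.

Answer: no

Derivation:
BFS explored all 8 reachable states.
Reachable set includes: (0,0), (0,4), (0,8), (0,12), (4,0), (4,4), (4,8), (4,12)
Target (A=3, B=4) not in reachable set → no.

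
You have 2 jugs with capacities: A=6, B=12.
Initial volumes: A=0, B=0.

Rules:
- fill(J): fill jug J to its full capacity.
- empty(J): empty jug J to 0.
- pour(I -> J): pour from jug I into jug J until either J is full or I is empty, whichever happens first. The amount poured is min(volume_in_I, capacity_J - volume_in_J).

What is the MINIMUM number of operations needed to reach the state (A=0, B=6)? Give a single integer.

BFS from (A=0, B=0). One shortest path:
  1. fill(A) -> (A=6 B=0)
  2. pour(A -> B) -> (A=0 B=6)
Reached target in 2 moves.

Answer: 2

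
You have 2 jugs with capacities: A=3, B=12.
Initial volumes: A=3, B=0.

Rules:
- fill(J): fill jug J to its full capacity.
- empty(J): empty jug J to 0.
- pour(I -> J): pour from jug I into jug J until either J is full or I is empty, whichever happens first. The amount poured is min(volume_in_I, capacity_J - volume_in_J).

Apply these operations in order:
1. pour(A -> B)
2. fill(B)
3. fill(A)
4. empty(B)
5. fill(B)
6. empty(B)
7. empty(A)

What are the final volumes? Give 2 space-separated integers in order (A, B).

Step 1: pour(A -> B) -> (A=0 B=3)
Step 2: fill(B) -> (A=0 B=12)
Step 3: fill(A) -> (A=3 B=12)
Step 4: empty(B) -> (A=3 B=0)
Step 5: fill(B) -> (A=3 B=12)
Step 6: empty(B) -> (A=3 B=0)
Step 7: empty(A) -> (A=0 B=0)

Answer: 0 0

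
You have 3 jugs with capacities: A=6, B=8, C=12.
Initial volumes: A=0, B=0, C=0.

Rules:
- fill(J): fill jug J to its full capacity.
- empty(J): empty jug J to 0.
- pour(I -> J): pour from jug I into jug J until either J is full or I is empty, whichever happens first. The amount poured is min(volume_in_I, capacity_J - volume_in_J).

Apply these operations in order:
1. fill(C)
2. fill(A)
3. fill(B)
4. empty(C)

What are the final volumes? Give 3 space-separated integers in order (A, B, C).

Step 1: fill(C) -> (A=0 B=0 C=12)
Step 2: fill(A) -> (A=6 B=0 C=12)
Step 3: fill(B) -> (A=6 B=8 C=12)
Step 4: empty(C) -> (A=6 B=8 C=0)

Answer: 6 8 0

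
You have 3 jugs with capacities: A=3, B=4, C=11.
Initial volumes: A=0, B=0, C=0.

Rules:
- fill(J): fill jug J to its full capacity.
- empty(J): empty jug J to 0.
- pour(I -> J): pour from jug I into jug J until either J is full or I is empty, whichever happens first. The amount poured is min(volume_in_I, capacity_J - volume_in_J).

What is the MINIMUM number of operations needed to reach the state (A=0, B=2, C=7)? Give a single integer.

Answer: 8

Derivation:
BFS from (A=0, B=0, C=0). One shortest path:
  1. fill(A) -> (A=3 B=0 C=0)
  2. pour(A -> B) -> (A=0 B=3 C=0)
  3. fill(A) -> (A=3 B=3 C=0)
  4. pour(A -> B) -> (A=2 B=4 C=0)
  5. pour(B -> C) -> (A=2 B=0 C=4)
  6. pour(A -> B) -> (A=0 B=2 C=4)
  7. fill(A) -> (A=3 B=2 C=4)
  8. pour(A -> C) -> (A=0 B=2 C=7)
Reached target in 8 moves.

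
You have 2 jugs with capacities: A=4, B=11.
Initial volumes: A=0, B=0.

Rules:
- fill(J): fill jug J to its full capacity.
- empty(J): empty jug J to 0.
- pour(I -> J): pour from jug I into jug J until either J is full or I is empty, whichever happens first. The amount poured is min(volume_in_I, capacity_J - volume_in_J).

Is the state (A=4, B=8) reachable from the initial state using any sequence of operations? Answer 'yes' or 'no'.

Answer: yes

Derivation:
BFS from (A=0, B=0):
  1. fill(A) -> (A=4 B=0)
  2. pour(A -> B) -> (A=0 B=4)
  3. fill(A) -> (A=4 B=4)
  4. pour(A -> B) -> (A=0 B=8)
  5. fill(A) -> (A=4 B=8)
Target reached → yes.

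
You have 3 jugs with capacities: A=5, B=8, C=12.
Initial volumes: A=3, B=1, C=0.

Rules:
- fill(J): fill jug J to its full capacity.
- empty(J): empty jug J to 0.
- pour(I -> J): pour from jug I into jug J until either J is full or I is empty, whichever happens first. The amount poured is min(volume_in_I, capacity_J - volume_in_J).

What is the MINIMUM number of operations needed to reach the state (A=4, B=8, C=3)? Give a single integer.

BFS from (A=3, B=1, C=0). One shortest path:
  1. pour(A -> C) -> (A=0 B=1 C=3)
  2. pour(B -> A) -> (A=1 B=0 C=3)
  3. fill(B) -> (A=1 B=8 C=3)
  4. pour(B -> A) -> (A=5 B=4 C=3)
  5. empty(A) -> (A=0 B=4 C=3)
  6. pour(B -> A) -> (A=4 B=0 C=3)
  7. fill(B) -> (A=4 B=8 C=3)
Reached target in 7 moves.

Answer: 7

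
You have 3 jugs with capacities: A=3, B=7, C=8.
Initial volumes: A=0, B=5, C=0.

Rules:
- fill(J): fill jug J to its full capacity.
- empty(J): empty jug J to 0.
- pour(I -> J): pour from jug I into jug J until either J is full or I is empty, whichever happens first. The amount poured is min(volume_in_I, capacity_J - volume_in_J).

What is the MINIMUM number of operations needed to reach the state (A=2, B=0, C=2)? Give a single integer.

Answer: 7

Derivation:
BFS from (A=0, B=5, C=0). One shortest path:
  1. pour(B -> A) -> (A=3 B=2 C=0)
  2. pour(A -> C) -> (A=0 B=2 C=3)
  3. pour(B -> A) -> (A=2 B=0 C=3)
  4. fill(B) -> (A=2 B=7 C=3)
  5. pour(B -> C) -> (A=2 B=2 C=8)
  6. empty(C) -> (A=2 B=2 C=0)
  7. pour(B -> C) -> (A=2 B=0 C=2)
Reached target in 7 moves.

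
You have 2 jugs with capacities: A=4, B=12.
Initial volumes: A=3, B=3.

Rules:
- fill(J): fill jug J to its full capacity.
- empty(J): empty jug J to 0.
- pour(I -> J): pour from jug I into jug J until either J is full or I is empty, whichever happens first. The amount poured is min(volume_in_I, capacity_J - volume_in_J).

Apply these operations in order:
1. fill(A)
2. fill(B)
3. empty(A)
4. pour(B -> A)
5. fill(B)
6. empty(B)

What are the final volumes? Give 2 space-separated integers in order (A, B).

Step 1: fill(A) -> (A=4 B=3)
Step 2: fill(B) -> (A=4 B=12)
Step 3: empty(A) -> (A=0 B=12)
Step 4: pour(B -> A) -> (A=4 B=8)
Step 5: fill(B) -> (A=4 B=12)
Step 6: empty(B) -> (A=4 B=0)

Answer: 4 0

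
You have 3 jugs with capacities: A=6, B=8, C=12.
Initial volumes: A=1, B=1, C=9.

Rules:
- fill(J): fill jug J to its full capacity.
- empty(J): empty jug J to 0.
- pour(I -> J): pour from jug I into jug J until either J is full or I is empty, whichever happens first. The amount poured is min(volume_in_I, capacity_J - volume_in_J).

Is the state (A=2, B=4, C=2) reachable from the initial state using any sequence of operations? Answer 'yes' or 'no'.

Answer: no

Derivation:
BFS explored all 435 reachable states.
Reachable set includes: (0,0,0), (0,0,1), (0,0,2), (0,0,3), (0,0,4), (0,0,5), (0,0,6), (0,0,7), (0,0,8), (0,0,9), (0,0,10), (0,0,11) ...
Target (A=2, B=4, C=2) not in reachable set → no.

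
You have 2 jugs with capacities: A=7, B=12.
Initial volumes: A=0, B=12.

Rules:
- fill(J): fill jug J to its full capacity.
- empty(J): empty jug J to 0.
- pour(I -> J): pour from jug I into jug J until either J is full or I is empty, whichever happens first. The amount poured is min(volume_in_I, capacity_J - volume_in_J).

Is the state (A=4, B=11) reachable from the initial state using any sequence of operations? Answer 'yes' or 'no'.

BFS explored all 38 reachable states.
Reachable set includes: (0,0), (0,1), (0,2), (0,3), (0,4), (0,5), (0,6), (0,7), (0,8), (0,9), (0,10), (0,11) ...
Target (A=4, B=11) not in reachable set → no.

Answer: no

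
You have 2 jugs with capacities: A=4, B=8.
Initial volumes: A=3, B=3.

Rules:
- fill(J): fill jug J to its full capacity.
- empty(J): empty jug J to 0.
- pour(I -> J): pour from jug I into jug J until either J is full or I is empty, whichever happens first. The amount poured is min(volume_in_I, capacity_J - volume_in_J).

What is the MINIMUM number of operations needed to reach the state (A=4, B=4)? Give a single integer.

Answer: 3

Derivation:
BFS from (A=3, B=3). One shortest path:
  1. empty(A) -> (A=0 B=3)
  2. fill(B) -> (A=0 B=8)
  3. pour(B -> A) -> (A=4 B=4)
Reached target in 3 moves.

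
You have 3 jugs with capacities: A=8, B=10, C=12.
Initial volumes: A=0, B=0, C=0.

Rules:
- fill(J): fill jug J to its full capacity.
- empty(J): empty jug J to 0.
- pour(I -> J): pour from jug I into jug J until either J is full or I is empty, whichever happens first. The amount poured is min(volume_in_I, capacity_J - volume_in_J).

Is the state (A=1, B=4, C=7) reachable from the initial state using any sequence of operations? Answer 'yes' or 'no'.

BFS explored all 150 reachable states.
Reachable set includes: (0,0,0), (0,0,2), (0,0,4), (0,0,6), (0,0,8), (0,0,10), (0,0,12), (0,2,0), (0,2,2), (0,2,4), (0,2,6), (0,2,8) ...
Target (A=1, B=4, C=7) not in reachable set → no.

Answer: no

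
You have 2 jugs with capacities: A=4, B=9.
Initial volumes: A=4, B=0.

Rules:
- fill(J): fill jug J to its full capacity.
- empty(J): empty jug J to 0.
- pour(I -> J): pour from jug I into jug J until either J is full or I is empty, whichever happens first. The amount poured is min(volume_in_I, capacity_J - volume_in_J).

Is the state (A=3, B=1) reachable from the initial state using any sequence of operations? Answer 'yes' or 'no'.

Answer: no

Derivation:
BFS explored all 26 reachable states.
Reachable set includes: (0,0), (0,1), (0,2), (0,3), (0,4), (0,5), (0,6), (0,7), (0,8), (0,9), (1,0), (1,9) ...
Target (A=3, B=1) not in reachable set → no.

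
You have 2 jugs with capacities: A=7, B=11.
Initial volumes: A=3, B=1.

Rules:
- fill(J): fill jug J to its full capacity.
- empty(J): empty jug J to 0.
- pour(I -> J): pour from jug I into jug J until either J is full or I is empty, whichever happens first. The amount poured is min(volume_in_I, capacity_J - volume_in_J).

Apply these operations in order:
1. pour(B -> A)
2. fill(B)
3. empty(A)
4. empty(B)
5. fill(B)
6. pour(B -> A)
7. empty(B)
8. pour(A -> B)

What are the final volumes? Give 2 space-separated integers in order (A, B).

Answer: 0 7

Derivation:
Step 1: pour(B -> A) -> (A=4 B=0)
Step 2: fill(B) -> (A=4 B=11)
Step 3: empty(A) -> (A=0 B=11)
Step 4: empty(B) -> (A=0 B=0)
Step 5: fill(B) -> (A=0 B=11)
Step 6: pour(B -> A) -> (A=7 B=4)
Step 7: empty(B) -> (A=7 B=0)
Step 8: pour(A -> B) -> (A=0 B=7)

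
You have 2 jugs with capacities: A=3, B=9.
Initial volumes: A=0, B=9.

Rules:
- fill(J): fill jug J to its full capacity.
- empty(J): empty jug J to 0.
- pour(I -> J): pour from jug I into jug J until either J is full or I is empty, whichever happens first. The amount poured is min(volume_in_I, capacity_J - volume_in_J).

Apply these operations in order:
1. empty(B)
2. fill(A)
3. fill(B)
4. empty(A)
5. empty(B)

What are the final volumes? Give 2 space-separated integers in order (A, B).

Answer: 0 0

Derivation:
Step 1: empty(B) -> (A=0 B=0)
Step 2: fill(A) -> (A=3 B=0)
Step 3: fill(B) -> (A=3 B=9)
Step 4: empty(A) -> (A=0 B=9)
Step 5: empty(B) -> (A=0 B=0)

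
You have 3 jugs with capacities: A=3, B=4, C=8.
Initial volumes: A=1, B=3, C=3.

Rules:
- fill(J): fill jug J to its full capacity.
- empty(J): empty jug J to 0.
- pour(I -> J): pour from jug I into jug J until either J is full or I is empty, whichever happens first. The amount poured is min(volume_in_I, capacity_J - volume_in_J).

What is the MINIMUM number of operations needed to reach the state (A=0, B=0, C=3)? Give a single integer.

Answer: 2

Derivation:
BFS from (A=1, B=3, C=3). One shortest path:
  1. empty(A) -> (A=0 B=3 C=3)
  2. empty(B) -> (A=0 B=0 C=3)
Reached target in 2 moves.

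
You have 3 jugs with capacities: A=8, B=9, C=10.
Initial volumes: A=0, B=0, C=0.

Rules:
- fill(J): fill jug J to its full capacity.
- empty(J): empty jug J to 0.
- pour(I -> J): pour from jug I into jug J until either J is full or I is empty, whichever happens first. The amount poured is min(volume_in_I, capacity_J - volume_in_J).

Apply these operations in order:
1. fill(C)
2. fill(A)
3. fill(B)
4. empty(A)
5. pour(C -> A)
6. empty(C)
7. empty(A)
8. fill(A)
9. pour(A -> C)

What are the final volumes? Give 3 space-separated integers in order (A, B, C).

Answer: 0 9 8

Derivation:
Step 1: fill(C) -> (A=0 B=0 C=10)
Step 2: fill(A) -> (A=8 B=0 C=10)
Step 3: fill(B) -> (A=8 B=9 C=10)
Step 4: empty(A) -> (A=0 B=9 C=10)
Step 5: pour(C -> A) -> (A=8 B=9 C=2)
Step 6: empty(C) -> (A=8 B=9 C=0)
Step 7: empty(A) -> (A=0 B=9 C=0)
Step 8: fill(A) -> (A=8 B=9 C=0)
Step 9: pour(A -> C) -> (A=0 B=9 C=8)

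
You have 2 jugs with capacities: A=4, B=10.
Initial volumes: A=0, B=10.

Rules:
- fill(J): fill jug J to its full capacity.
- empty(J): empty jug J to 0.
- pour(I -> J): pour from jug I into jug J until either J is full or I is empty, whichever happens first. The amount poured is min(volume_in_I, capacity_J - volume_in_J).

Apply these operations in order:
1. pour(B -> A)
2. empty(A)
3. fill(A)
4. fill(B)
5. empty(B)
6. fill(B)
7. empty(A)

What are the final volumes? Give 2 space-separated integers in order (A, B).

Step 1: pour(B -> A) -> (A=4 B=6)
Step 2: empty(A) -> (A=0 B=6)
Step 3: fill(A) -> (A=4 B=6)
Step 4: fill(B) -> (A=4 B=10)
Step 5: empty(B) -> (A=4 B=0)
Step 6: fill(B) -> (A=4 B=10)
Step 7: empty(A) -> (A=0 B=10)

Answer: 0 10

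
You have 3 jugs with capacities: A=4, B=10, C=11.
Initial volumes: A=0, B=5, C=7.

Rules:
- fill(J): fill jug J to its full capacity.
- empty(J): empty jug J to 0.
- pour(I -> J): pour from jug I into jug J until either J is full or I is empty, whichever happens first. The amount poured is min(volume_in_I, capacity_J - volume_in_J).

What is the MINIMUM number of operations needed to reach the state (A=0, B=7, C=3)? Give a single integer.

Answer: 7

Derivation:
BFS from (A=0, B=5, C=7). One shortest path:
  1. fill(A) -> (A=4 B=5 C=7)
  2. pour(A -> B) -> (A=0 B=9 C=7)
  3. fill(A) -> (A=4 B=9 C=7)
  4. pour(A -> B) -> (A=3 B=10 C=7)
  5. empty(B) -> (A=3 B=0 C=7)
  6. pour(C -> B) -> (A=3 B=7 C=0)
  7. pour(A -> C) -> (A=0 B=7 C=3)
Reached target in 7 moves.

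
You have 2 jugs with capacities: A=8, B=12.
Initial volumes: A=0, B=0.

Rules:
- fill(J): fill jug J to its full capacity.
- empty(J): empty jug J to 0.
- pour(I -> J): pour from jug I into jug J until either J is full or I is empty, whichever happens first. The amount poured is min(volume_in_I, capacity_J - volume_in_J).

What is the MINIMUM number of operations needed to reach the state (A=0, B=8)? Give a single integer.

BFS from (A=0, B=0). One shortest path:
  1. fill(A) -> (A=8 B=0)
  2. pour(A -> B) -> (A=0 B=8)
Reached target in 2 moves.

Answer: 2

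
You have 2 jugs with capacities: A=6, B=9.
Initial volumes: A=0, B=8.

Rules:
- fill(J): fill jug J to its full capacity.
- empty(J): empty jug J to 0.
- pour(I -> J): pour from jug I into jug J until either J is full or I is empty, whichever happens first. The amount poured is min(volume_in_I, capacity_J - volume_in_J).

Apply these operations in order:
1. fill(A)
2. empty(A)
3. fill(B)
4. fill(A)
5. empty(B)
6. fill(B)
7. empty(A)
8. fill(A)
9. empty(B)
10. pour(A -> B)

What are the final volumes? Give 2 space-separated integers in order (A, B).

Answer: 0 6

Derivation:
Step 1: fill(A) -> (A=6 B=8)
Step 2: empty(A) -> (A=0 B=8)
Step 3: fill(B) -> (A=0 B=9)
Step 4: fill(A) -> (A=6 B=9)
Step 5: empty(B) -> (A=6 B=0)
Step 6: fill(B) -> (A=6 B=9)
Step 7: empty(A) -> (A=0 B=9)
Step 8: fill(A) -> (A=6 B=9)
Step 9: empty(B) -> (A=6 B=0)
Step 10: pour(A -> B) -> (A=0 B=6)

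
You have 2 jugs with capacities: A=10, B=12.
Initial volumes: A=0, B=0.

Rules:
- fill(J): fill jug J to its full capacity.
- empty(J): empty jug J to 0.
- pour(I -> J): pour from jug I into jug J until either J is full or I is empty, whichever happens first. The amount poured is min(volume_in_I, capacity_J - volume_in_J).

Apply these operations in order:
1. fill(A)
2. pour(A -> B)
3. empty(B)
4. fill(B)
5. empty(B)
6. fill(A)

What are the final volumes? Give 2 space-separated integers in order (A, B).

Step 1: fill(A) -> (A=10 B=0)
Step 2: pour(A -> B) -> (A=0 B=10)
Step 3: empty(B) -> (A=0 B=0)
Step 4: fill(B) -> (A=0 B=12)
Step 5: empty(B) -> (A=0 B=0)
Step 6: fill(A) -> (A=10 B=0)

Answer: 10 0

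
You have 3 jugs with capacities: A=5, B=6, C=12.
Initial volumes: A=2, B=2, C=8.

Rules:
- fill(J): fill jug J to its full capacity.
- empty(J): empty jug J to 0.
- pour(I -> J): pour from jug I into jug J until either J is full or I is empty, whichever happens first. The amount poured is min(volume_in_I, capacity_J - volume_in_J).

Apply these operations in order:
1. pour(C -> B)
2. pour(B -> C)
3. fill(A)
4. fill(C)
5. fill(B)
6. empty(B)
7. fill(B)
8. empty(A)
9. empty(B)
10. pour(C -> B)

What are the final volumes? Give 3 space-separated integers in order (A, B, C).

Answer: 0 6 6

Derivation:
Step 1: pour(C -> B) -> (A=2 B=6 C=4)
Step 2: pour(B -> C) -> (A=2 B=0 C=10)
Step 3: fill(A) -> (A=5 B=0 C=10)
Step 4: fill(C) -> (A=5 B=0 C=12)
Step 5: fill(B) -> (A=5 B=6 C=12)
Step 6: empty(B) -> (A=5 B=0 C=12)
Step 7: fill(B) -> (A=5 B=6 C=12)
Step 8: empty(A) -> (A=0 B=6 C=12)
Step 9: empty(B) -> (A=0 B=0 C=12)
Step 10: pour(C -> B) -> (A=0 B=6 C=6)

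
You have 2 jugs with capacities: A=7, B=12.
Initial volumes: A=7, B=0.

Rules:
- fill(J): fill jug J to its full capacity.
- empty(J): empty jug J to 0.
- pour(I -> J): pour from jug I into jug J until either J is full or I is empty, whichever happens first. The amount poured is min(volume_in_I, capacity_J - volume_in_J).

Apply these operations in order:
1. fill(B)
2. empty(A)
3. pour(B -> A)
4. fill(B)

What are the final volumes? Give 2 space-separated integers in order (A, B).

Step 1: fill(B) -> (A=7 B=12)
Step 2: empty(A) -> (A=0 B=12)
Step 3: pour(B -> A) -> (A=7 B=5)
Step 4: fill(B) -> (A=7 B=12)

Answer: 7 12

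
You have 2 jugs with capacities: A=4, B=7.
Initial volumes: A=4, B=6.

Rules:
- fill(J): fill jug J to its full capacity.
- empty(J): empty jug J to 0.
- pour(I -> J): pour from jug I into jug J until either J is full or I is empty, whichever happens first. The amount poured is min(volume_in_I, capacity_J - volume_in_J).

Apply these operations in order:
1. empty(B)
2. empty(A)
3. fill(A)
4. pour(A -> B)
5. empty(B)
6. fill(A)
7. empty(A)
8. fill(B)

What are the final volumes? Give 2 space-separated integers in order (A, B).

Answer: 0 7

Derivation:
Step 1: empty(B) -> (A=4 B=0)
Step 2: empty(A) -> (A=0 B=0)
Step 3: fill(A) -> (A=4 B=0)
Step 4: pour(A -> B) -> (A=0 B=4)
Step 5: empty(B) -> (A=0 B=0)
Step 6: fill(A) -> (A=4 B=0)
Step 7: empty(A) -> (A=0 B=0)
Step 8: fill(B) -> (A=0 B=7)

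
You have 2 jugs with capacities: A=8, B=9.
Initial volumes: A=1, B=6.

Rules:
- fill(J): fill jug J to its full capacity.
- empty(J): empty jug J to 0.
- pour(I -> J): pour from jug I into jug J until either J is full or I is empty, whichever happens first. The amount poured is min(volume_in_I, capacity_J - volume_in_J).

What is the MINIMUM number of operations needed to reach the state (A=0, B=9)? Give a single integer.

BFS from (A=1, B=6). One shortest path:
  1. empty(A) -> (A=0 B=6)
  2. fill(B) -> (A=0 B=9)
Reached target in 2 moves.

Answer: 2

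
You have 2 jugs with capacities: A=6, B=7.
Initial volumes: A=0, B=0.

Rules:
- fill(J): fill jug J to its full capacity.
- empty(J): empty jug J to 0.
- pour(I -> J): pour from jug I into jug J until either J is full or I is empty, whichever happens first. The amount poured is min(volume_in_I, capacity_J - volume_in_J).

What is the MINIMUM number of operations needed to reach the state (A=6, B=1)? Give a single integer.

BFS from (A=0, B=0). One shortest path:
  1. fill(B) -> (A=0 B=7)
  2. pour(B -> A) -> (A=6 B=1)
Reached target in 2 moves.

Answer: 2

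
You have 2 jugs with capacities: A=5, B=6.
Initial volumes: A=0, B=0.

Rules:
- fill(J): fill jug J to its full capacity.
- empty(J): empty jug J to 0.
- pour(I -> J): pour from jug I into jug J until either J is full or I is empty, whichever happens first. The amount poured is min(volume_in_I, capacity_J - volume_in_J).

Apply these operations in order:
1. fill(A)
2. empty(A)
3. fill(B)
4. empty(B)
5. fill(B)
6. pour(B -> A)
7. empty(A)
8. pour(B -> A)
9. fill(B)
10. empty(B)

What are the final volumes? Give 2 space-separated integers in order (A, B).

Answer: 1 0

Derivation:
Step 1: fill(A) -> (A=5 B=0)
Step 2: empty(A) -> (A=0 B=0)
Step 3: fill(B) -> (A=0 B=6)
Step 4: empty(B) -> (A=0 B=0)
Step 5: fill(B) -> (A=0 B=6)
Step 6: pour(B -> A) -> (A=5 B=1)
Step 7: empty(A) -> (A=0 B=1)
Step 8: pour(B -> A) -> (A=1 B=0)
Step 9: fill(B) -> (A=1 B=6)
Step 10: empty(B) -> (A=1 B=0)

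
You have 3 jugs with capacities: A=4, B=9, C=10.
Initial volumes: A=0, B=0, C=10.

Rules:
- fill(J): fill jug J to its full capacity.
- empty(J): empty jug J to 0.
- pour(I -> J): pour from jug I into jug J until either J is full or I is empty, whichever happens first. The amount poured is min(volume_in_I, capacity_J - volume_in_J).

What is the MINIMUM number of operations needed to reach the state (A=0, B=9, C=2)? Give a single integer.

BFS from (A=0, B=0, C=10). One shortest path:
  1. fill(B) -> (A=0 B=9 C=10)
  2. pour(C -> A) -> (A=4 B=9 C=6)
  3. empty(A) -> (A=0 B=9 C=6)
  4. pour(C -> A) -> (A=4 B=9 C=2)
  5. empty(A) -> (A=0 B=9 C=2)
Reached target in 5 moves.

Answer: 5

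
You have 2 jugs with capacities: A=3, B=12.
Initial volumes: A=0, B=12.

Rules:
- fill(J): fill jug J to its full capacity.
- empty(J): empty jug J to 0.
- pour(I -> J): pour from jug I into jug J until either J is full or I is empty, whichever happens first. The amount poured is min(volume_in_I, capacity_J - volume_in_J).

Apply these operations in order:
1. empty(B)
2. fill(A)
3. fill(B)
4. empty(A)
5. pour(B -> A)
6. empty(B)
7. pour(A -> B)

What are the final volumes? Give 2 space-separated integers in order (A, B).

Step 1: empty(B) -> (A=0 B=0)
Step 2: fill(A) -> (A=3 B=0)
Step 3: fill(B) -> (A=3 B=12)
Step 4: empty(A) -> (A=0 B=12)
Step 5: pour(B -> A) -> (A=3 B=9)
Step 6: empty(B) -> (A=3 B=0)
Step 7: pour(A -> B) -> (A=0 B=3)

Answer: 0 3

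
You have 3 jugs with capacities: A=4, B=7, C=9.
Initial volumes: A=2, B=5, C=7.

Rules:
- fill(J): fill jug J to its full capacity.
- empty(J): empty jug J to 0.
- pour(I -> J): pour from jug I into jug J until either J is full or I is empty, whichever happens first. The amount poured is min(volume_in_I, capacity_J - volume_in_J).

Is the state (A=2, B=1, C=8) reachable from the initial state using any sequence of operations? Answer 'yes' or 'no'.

Answer: no

Derivation:
BFS explored all 257 reachable states.
Reachable set includes: (0,0,0), (0,0,1), (0,0,2), (0,0,3), (0,0,4), (0,0,5), (0,0,6), (0,0,7), (0,0,8), (0,0,9), (0,1,0), (0,1,1) ...
Target (A=2, B=1, C=8) not in reachable set → no.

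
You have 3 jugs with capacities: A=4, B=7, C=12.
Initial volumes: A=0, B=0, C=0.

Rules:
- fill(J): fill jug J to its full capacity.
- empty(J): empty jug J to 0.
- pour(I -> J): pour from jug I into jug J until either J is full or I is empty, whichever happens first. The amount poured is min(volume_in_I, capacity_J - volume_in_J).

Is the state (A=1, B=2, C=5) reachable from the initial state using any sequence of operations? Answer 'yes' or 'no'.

Answer: no

Derivation:
BFS explored all 322 reachable states.
Reachable set includes: (0,0,0), (0,0,1), (0,0,2), (0,0,3), (0,0,4), (0,0,5), (0,0,6), (0,0,7), (0,0,8), (0,0,9), (0,0,10), (0,0,11) ...
Target (A=1, B=2, C=5) not in reachable set → no.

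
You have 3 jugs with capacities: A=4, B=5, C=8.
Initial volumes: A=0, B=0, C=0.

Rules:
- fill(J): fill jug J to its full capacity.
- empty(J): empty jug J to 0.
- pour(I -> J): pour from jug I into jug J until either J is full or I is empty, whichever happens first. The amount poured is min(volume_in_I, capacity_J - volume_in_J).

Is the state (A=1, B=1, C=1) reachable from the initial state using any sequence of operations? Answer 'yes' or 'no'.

Answer: no

Derivation:
BFS explored all 186 reachable states.
Reachable set includes: (0,0,0), (0,0,1), (0,0,2), (0,0,3), (0,0,4), (0,0,5), (0,0,6), (0,0,7), (0,0,8), (0,1,0), (0,1,1), (0,1,2) ...
Target (A=1, B=1, C=1) not in reachable set → no.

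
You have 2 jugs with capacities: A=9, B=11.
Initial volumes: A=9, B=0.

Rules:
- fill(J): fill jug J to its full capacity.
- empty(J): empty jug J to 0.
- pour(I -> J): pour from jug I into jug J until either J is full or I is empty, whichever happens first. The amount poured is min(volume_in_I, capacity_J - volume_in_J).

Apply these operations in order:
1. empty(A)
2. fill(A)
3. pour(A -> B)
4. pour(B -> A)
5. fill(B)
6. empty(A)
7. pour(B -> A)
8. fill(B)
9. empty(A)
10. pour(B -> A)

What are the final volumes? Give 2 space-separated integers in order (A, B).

Step 1: empty(A) -> (A=0 B=0)
Step 2: fill(A) -> (A=9 B=0)
Step 3: pour(A -> B) -> (A=0 B=9)
Step 4: pour(B -> A) -> (A=9 B=0)
Step 5: fill(B) -> (A=9 B=11)
Step 6: empty(A) -> (A=0 B=11)
Step 7: pour(B -> A) -> (A=9 B=2)
Step 8: fill(B) -> (A=9 B=11)
Step 9: empty(A) -> (A=0 B=11)
Step 10: pour(B -> A) -> (A=9 B=2)

Answer: 9 2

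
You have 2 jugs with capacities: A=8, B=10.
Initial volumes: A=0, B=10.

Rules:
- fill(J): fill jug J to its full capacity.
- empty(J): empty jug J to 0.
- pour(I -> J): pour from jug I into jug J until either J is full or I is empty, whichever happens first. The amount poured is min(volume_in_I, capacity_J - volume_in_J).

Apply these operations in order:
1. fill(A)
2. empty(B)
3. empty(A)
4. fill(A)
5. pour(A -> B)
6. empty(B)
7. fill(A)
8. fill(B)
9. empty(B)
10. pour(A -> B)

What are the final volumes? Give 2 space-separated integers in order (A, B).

Step 1: fill(A) -> (A=8 B=10)
Step 2: empty(B) -> (A=8 B=0)
Step 3: empty(A) -> (A=0 B=0)
Step 4: fill(A) -> (A=8 B=0)
Step 5: pour(A -> B) -> (A=0 B=8)
Step 6: empty(B) -> (A=0 B=0)
Step 7: fill(A) -> (A=8 B=0)
Step 8: fill(B) -> (A=8 B=10)
Step 9: empty(B) -> (A=8 B=0)
Step 10: pour(A -> B) -> (A=0 B=8)

Answer: 0 8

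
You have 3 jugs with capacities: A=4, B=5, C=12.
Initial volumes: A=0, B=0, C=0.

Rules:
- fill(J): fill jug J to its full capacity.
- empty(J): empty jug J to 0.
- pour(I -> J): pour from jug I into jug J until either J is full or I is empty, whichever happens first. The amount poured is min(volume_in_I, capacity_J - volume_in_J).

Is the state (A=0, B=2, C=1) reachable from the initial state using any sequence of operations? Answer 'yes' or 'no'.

BFS from (A=0, B=0, C=0):
  1. fill(C) -> (A=0 B=0 C=12)
  2. pour(C -> B) -> (A=0 B=5 C=7)
  3. empty(B) -> (A=0 B=0 C=7)
  4. pour(C -> B) -> (A=0 B=5 C=2)
  5. pour(B -> A) -> (A=4 B=1 C=2)
  6. empty(A) -> (A=0 B=1 C=2)
  7. pour(B -> A) -> (A=1 B=0 C=2)
  8. pour(C -> B) -> (A=1 B=2 C=0)
  9. pour(A -> C) -> (A=0 B=2 C=1)
Target reached → yes.

Answer: yes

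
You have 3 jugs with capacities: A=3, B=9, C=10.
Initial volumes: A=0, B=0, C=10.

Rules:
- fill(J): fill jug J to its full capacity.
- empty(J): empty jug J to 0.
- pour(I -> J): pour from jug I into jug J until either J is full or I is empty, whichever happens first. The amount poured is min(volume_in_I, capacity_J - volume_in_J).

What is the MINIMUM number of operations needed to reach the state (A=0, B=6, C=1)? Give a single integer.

BFS from (A=0, B=0, C=10). One shortest path:
  1. pour(C -> B) -> (A=0 B=9 C=1)
  2. pour(B -> A) -> (A=3 B=6 C=1)
  3. empty(A) -> (A=0 B=6 C=1)
Reached target in 3 moves.

Answer: 3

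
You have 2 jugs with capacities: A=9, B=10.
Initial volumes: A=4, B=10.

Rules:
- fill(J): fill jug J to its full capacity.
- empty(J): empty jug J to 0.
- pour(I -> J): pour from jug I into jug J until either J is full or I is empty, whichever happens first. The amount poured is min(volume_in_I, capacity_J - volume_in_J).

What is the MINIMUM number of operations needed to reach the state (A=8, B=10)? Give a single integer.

BFS from (A=4, B=10). One shortest path:
  1. fill(A) -> (A=9 B=10)
  2. empty(B) -> (A=9 B=0)
  3. pour(A -> B) -> (A=0 B=9)
  4. fill(A) -> (A=9 B=9)
  5. pour(A -> B) -> (A=8 B=10)
Reached target in 5 moves.

Answer: 5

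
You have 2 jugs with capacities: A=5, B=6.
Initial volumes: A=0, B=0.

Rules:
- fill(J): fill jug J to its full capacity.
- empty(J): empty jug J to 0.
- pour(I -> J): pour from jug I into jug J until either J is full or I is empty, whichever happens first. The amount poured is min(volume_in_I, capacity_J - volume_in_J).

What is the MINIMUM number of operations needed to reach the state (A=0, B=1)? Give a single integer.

BFS from (A=0, B=0). One shortest path:
  1. fill(B) -> (A=0 B=6)
  2. pour(B -> A) -> (A=5 B=1)
  3. empty(A) -> (A=0 B=1)
Reached target in 3 moves.

Answer: 3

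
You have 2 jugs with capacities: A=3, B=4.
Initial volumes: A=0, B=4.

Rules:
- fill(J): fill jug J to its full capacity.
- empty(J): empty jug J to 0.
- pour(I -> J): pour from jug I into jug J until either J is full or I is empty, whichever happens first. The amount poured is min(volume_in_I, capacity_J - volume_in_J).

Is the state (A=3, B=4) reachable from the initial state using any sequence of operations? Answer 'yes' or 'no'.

Answer: yes

Derivation:
BFS from (A=0, B=4):
  1. fill(A) -> (A=3 B=4)
Target reached → yes.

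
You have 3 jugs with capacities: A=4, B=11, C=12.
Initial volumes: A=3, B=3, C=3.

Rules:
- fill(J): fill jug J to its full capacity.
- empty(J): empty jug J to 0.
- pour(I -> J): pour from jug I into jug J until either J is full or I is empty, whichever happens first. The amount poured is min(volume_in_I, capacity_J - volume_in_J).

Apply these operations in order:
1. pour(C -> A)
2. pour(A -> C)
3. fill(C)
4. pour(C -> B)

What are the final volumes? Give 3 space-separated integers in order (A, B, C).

Step 1: pour(C -> A) -> (A=4 B=3 C=2)
Step 2: pour(A -> C) -> (A=0 B=3 C=6)
Step 3: fill(C) -> (A=0 B=3 C=12)
Step 4: pour(C -> B) -> (A=0 B=11 C=4)

Answer: 0 11 4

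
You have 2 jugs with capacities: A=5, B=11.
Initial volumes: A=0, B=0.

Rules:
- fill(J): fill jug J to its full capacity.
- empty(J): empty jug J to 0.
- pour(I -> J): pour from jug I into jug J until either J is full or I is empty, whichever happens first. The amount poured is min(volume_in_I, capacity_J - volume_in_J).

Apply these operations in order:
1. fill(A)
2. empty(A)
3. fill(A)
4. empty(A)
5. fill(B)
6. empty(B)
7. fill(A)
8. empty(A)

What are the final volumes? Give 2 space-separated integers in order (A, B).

Answer: 0 0

Derivation:
Step 1: fill(A) -> (A=5 B=0)
Step 2: empty(A) -> (A=0 B=0)
Step 3: fill(A) -> (A=5 B=0)
Step 4: empty(A) -> (A=0 B=0)
Step 5: fill(B) -> (A=0 B=11)
Step 6: empty(B) -> (A=0 B=0)
Step 7: fill(A) -> (A=5 B=0)
Step 8: empty(A) -> (A=0 B=0)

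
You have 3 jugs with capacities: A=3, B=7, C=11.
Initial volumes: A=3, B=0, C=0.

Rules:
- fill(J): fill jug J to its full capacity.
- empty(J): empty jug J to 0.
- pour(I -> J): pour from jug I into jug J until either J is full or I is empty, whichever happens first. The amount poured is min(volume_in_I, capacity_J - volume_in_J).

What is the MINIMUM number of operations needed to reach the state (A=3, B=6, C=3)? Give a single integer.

Answer: 6

Derivation:
BFS from (A=3, B=0, C=0). One shortest path:
  1. pour(A -> B) -> (A=0 B=3 C=0)
  2. fill(A) -> (A=3 B=3 C=0)
  3. pour(A -> B) -> (A=0 B=6 C=0)
  4. fill(A) -> (A=3 B=6 C=0)
  5. pour(A -> C) -> (A=0 B=6 C=3)
  6. fill(A) -> (A=3 B=6 C=3)
Reached target in 6 moves.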